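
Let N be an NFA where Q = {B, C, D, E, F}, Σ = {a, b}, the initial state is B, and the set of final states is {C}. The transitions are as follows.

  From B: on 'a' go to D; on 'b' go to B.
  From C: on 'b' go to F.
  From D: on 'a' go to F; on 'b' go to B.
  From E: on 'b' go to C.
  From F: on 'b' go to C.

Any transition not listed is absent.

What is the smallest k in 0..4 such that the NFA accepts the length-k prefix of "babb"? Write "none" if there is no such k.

none

Start in {B}.
Read 'b': {B} → {B}.
Read 'a': {B} → {D}.
Read 'b': {D} → {B}.
Read 'b': {B} → {B}.
No reachable set along the way intersects F.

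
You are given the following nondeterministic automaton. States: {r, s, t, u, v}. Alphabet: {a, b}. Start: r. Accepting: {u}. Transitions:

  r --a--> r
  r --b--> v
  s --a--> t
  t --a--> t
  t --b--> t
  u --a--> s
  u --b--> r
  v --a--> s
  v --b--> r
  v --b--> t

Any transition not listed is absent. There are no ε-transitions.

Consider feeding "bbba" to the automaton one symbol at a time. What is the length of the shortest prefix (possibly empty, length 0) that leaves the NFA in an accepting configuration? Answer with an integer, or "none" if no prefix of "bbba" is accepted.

Start in {r}.
Read 'b': {r} → {v}.
Read 'b': {v} → {r, t}.
Read 'b': {r, t} → {t, v}.
Read 'a': {t, v} → {s, t}.
No reachable set along the way intersects F.

none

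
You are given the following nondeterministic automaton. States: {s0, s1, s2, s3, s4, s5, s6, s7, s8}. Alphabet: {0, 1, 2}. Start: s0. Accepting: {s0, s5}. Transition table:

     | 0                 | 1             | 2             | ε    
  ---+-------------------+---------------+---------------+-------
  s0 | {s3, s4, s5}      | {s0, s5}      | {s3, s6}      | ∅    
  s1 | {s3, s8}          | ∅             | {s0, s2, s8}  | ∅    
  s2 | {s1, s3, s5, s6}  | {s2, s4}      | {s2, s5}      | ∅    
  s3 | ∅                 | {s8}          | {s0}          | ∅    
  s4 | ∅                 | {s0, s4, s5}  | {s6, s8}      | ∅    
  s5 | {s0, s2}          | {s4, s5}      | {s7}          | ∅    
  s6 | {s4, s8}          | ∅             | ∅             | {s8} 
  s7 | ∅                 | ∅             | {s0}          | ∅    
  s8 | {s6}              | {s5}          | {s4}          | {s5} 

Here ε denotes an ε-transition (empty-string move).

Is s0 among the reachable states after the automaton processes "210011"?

Yes

Start in {s0}.
Read '2': {s0} → {s3, s5, s6, s8}.
Read '1': {s3, s5, s6, s8} → {s4, s5, s8}.
Read '0': {s4, s5, s8} → {s0, s2, s5, s6, s8}.
Read '0': {s0, s2, s5, s6, s8} → {s0, s1, s2, s3, s4, s5, s6, s8}.
Read '1': {s0, s1, s2, s3, s4, s5, s6, s8} → {s0, s2, s4, s5, s8}.
Read '1': {s0, s2, s4, s5, s8} → {s0, s2, s4, s5}.
State s0 is in {s0, s2, s4, s5}.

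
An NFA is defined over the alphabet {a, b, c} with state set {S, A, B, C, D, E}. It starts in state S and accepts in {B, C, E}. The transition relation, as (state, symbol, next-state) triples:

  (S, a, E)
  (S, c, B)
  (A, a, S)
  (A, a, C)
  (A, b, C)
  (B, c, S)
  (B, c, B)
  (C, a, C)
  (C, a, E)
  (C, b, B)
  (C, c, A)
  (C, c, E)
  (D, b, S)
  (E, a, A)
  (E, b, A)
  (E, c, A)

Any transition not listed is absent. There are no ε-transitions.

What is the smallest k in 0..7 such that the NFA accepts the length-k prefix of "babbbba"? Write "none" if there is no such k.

Start in {S}.
Read 'b': {S} → ∅.
The set is empty and remains empty for the remaining 6 symbols.
No reachable set along the way intersects F.

none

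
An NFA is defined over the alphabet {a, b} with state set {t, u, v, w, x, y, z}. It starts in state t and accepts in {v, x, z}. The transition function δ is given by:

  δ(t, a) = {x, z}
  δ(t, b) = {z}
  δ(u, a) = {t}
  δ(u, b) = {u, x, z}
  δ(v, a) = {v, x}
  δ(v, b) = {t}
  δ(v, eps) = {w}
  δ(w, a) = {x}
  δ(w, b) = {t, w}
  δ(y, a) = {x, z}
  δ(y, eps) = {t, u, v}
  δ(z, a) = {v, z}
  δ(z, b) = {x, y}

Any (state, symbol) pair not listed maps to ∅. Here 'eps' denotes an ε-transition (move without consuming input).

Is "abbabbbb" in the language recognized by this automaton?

Start in {t}.
Read 'a': t→{x, z}; now {x, z}.
Read 'b': x→∅, z→{x, y}; union {x, y}; ε-closure = {t, u, v, w, x, y}.
Read 'b': t→{z}, u→{u, x, z}, v→{t}, w→{t, w}, x→∅, y→∅; now {t, u, w, x, z}.
Read 'a': t→{x, z}, u→{t}, w→{x}, x→∅, z→{v, z}; union {t, v, x, z}; ε-closure = {t, v, w, x, z}.
Read 'b': t→{z}, v→{t}, w→{t, w}, x→∅, z→{x, y}; union {t, w, x, y, z}; ε-closure = {t, u, v, w, x, y, z}.
Read 'b': t→{z}, u→{u, x, z}, v→{t}, w→{t, w}, x→∅, y→∅, z→{x, y}; union {t, u, w, x, y, z}; ε-closure = {t, u, v, w, x, y, z}.
Read 'b': t→{z}, u→{u, x, z}, v→{t}, w→{t, w}, x→∅, y→∅, z→{x, y}; union {t, u, w, x, y, z}; ε-closure = {t, u, v, w, x, y, z}.
Read 'b': t→{z}, u→{u, x, z}, v→{t}, w→{t, w}, x→∅, y→∅, z→{x, y}; union {t, u, w, x, y, z}; ε-closure = {t, u, v, w, x, y, z}.
The final set {t, u, v, w, x, y, z} contains the accepting states v, x, z.

Yes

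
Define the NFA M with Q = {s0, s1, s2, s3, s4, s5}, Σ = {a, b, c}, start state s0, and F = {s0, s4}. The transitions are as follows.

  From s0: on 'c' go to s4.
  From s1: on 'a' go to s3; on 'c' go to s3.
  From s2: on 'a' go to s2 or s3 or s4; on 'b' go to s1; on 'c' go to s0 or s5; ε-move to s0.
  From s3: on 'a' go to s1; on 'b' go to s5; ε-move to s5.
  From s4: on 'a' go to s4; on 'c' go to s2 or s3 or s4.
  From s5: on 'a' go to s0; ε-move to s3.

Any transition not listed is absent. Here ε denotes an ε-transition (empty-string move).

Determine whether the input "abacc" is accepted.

No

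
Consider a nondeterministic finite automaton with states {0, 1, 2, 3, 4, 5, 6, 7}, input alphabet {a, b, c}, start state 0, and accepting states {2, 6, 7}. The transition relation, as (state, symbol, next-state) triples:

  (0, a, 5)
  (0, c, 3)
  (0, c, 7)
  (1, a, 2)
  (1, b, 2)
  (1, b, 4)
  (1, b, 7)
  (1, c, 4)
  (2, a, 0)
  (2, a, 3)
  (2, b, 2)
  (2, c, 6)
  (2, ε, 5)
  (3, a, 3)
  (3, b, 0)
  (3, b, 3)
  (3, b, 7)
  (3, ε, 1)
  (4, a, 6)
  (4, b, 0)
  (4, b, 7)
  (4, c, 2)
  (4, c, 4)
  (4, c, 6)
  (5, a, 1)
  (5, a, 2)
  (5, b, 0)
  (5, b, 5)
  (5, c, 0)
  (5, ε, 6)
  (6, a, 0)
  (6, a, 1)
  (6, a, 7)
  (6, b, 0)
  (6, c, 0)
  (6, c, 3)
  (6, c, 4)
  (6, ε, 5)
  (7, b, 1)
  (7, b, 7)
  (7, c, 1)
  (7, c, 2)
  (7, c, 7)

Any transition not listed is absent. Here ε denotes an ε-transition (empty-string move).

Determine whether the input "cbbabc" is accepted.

Start in {0}.
Read 'c': 0→{3, 7}; union {3, 7}; ε-closure = {1, 3, 7}.
Read 'b': 1→{2, 4, 7}, 3→{0, 3, 7}, 7→{1, 7}; union {0, 1, 2, 3, 4, 7}; ε-closure = {0, 1, 2, 3, 4, 5, 6, 7}.
Read 'b': 0→∅, 1→{2, 4, 7}, 2→{2}, 3→{0, 3, 7}, 4→{0, 7}, 5→{0, 5}, 6→{0}, 7→{1, 7}; union {0, 1, 2, 3, 4, 5, 7}; ε-closure = {0, 1, 2, 3, 4, 5, 6, 7}.
Read 'a': 0→{5}, 1→{2}, 2→{0, 3}, 3→{3}, 4→{6}, 5→{1, 2}, 6→{0, 1, 7}, 7→∅; now {0, 1, 2, 3, 5, 6, 7}.
Read 'b': 0→∅, 1→{2, 4, 7}, 2→{2}, 3→{0, 3, 7}, 5→{0, 5}, 6→{0}, 7→{1, 7}; union {0, 1, 2, 3, 4, 5, 7}; ε-closure = {0, 1, 2, 3, 4, 5, 6, 7}.
Read 'c': 0→{3, 7}, 1→{4}, 2→{6}, 3→∅, 4→{2, 4, 6}, 5→{0}, 6→{0, 3, 4}, 7→{1, 2, 7}; union {0, 1, 2, 3, 4, 6, 7}; ε-closure = {0, 1, 2, 3, 4, 5, 6, 7}.
The final set {0, 1, 2, 3, 4, 5, 6, 7} contains the accepting states 2, 6, 7.

Yes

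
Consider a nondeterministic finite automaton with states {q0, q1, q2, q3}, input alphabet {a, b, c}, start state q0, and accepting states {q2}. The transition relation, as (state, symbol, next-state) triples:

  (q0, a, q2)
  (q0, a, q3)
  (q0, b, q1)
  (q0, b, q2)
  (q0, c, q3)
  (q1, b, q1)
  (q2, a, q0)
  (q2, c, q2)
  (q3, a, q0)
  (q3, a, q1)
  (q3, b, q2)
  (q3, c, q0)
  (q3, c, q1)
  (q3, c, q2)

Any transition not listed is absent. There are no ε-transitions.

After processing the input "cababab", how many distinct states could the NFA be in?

2

Start in {q0}.
Read 'c': q0→{q3}; now {q3}.
Read 'a': q3→{q0, q1}; now {q0, q1}.
Read 'b': q0→{q1, q2}, q1→{q1}; now {q1, q2}.
Read 'a': q1→∅, q2→{q0}; now {q0}.
Read 'b': q0→{q1, q2}; now {q1, q2}.
Read 'a': q1→∅, q2→{q0}; now {q0}.
Read 'b': q0→{q1, q2}; now {q1, q2}.
That set has 2 states.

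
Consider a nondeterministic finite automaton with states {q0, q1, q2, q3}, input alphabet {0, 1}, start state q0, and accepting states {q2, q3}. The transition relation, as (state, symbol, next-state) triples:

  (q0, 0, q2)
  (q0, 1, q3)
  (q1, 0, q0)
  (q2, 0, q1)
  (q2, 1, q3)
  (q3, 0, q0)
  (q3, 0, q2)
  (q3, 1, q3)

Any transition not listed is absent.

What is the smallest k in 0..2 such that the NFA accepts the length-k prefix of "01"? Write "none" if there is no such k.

1

Start in {q0}.
Read '0': q0→{q2}; now {q2}.
None of the earlier sets intersect F, but {q2} does.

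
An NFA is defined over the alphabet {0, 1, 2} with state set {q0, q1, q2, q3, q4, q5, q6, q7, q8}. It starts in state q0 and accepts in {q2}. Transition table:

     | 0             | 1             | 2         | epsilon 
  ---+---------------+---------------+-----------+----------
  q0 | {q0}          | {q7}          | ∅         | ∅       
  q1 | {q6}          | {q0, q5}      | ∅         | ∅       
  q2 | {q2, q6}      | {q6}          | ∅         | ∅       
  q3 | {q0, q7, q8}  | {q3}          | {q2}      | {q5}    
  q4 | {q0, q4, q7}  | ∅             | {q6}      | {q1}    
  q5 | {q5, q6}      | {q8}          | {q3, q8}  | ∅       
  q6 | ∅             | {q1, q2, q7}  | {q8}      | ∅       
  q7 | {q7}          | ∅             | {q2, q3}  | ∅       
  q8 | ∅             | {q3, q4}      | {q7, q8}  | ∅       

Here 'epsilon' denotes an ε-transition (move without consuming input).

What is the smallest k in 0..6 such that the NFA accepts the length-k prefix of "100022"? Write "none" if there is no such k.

Start in {q0}.
Read '1': q0→{q7}; now {q7}.
Read '0': q7→{q7}; now {q7}.
Read '0': q7→{q7}; now {q7}.
Read '0': q7→{q7}; now {q7}.
Read '2': q7→{q2, q3}; union {q2, q3}; ε-closure = {q2, q3, q5}.
None of the earlier sets intersect F, but {q2, q3, q5} does.

5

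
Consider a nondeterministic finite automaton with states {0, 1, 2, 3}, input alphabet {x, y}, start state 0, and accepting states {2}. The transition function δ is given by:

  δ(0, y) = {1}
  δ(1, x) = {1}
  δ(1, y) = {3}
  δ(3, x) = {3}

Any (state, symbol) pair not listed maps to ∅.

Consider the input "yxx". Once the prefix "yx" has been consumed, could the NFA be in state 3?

Start in {0}.
Read 'y': {0} → {1}.
Read 'x': {1} → {1}.
State 3 is not in {1}.

No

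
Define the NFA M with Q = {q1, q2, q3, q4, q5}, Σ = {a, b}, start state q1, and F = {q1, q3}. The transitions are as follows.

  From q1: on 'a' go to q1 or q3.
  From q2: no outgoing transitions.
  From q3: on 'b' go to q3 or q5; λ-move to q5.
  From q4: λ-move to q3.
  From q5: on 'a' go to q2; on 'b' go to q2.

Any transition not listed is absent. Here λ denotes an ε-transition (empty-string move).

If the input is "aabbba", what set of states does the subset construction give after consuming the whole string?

Start in {q1}.
Read 'a': q1→{q1, q3}; union {q1, q3}; ε-closure = {q1, q3, q5}.
Read 'a': q1→{q1, q3}, q3→∅, q5→{q2}; union {q1, q2, q3}; ε-closure = {q1, q2, q3, q5}.
Read 'b': q1→∅, q2→∅, q3→{q3, q5}, q5→{q2}; now {q2, q3, q5}.
Read 'b': q2→∅, q3→{q3, q5}, q5→{q2}; now {q2, q3, q5}.
Read 'b': q2→∅, q3→{q3, q5}, q5→{q2}; now {q2, q3, q5}.
Read 'a': q2→∅, q3→∅, q5→{q2}; now {q2}.

{q2}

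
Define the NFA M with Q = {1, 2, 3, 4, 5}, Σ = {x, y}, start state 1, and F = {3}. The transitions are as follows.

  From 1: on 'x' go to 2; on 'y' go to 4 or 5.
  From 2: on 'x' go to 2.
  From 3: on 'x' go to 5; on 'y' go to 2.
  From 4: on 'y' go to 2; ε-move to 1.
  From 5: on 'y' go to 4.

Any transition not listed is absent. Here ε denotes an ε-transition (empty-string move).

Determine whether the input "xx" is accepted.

Start in {1}.
Read 'x': 1→{2}; now {2}.
Read 'x': 2→{2}; now {2}.
The final set {2} contains no accepting state.

No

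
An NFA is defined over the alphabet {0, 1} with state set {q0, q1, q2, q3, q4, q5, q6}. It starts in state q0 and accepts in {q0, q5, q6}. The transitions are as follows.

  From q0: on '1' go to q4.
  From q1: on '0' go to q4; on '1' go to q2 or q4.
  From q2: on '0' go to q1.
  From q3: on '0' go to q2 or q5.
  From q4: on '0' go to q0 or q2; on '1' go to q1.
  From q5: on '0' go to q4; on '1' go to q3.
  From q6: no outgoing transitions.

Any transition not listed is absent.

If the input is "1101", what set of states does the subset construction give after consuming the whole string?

{q1}

Start in {q0}.
Read '1': {q0} → {q4}.
Read '1': {q4} → {q1}.
Read '0': {q1} → {q4}.
Read '1': {q4} → {q1}.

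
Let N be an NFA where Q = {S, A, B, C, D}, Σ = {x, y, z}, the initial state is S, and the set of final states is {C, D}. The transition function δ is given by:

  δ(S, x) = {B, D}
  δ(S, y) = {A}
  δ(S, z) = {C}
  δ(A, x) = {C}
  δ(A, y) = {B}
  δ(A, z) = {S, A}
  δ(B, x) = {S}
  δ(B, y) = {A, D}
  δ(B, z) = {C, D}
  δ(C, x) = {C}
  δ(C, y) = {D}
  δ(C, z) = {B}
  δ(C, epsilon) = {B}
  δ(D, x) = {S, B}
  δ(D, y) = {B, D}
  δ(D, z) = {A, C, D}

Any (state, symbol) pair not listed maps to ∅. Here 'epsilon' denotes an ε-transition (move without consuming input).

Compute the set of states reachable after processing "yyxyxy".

{A, D}

Start in {S}.
Read 'y': {S} → {A}.
Read 'y': {A} → {B}.
Read 'x': {B} → {S}.
Read 'y': {S} → {A}.
Read 'x': {A} → {B, C}.
Read 'y': {B, C} → {A, D}.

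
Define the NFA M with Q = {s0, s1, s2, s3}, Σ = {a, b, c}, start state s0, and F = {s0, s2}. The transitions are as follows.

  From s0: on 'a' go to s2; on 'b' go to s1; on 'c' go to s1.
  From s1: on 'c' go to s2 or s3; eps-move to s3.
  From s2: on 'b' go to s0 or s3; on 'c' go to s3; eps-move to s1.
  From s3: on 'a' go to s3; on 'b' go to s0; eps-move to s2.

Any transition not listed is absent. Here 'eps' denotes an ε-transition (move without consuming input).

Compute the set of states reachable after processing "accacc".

Start in {s0}.
Read 'a': s0→{s2}; union {s2}; ε-closure = {s1, s2, s3}.
Read 'c': s1→{s2, s3}, s2→{s3}, s3→∅; union {s2, s3}; ε-closure = {s1, s2, s3}.
Read 'c': s1→{s2, s3}, s2→{s3}, s3→∅; union {s2, s3}; ε-closure = {s1, s2, s3}.
Read 'a': s1→∅, s2→∅, s3→{s3}; union {s3}; ε-closure = {s1, s2, s3}.
Read 'c': s1→{s2, s3}, s2→{s3}, s3→∅; union {s2, s3}; ε-closure = {s1, s2, s3}.
Read 'c': s1→{s2, s3}, s2→{s3}, s3→∅; union {s2, s3}; ε-closure = {s1, s2, s3}.

{s1, s2, s3}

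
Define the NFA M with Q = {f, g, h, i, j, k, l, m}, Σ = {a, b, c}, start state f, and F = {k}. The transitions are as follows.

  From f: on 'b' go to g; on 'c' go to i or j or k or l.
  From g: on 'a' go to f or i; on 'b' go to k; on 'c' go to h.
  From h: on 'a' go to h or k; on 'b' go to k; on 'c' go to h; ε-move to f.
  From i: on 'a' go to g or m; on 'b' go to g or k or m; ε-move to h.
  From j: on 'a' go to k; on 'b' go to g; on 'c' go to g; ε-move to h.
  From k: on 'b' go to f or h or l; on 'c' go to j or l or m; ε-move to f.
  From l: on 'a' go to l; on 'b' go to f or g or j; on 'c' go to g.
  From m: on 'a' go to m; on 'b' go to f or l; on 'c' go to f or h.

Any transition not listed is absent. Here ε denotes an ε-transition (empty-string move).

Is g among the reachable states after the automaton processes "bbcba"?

Start in {f}.
Read 'b': f→{g}; now {g}.
Read 'b': g→{k}; union {k}; ε-closure = {f, k}.
Read 'c': f→{i, j, k, l}, k→{j, l, m}; union {i, j, k, l, m}; ε-closure = {f, h, i, j, k, l, m}.
Read 'b': f→{g}, h→{k}, i→{g, k, m}, j→{g}, k→{f, h, l}, l→{f, g, j}, m→{f, l}; now {f, g, h, j, k, l, m}.
Read 'a': f→∅, g→{f, i}, h→{h, k}, j→{k}, k→∅, l→{l}, m→{m}; now {f, h, i, k, l, m}.
State g is not in {f, h, i, k, l, m}.

No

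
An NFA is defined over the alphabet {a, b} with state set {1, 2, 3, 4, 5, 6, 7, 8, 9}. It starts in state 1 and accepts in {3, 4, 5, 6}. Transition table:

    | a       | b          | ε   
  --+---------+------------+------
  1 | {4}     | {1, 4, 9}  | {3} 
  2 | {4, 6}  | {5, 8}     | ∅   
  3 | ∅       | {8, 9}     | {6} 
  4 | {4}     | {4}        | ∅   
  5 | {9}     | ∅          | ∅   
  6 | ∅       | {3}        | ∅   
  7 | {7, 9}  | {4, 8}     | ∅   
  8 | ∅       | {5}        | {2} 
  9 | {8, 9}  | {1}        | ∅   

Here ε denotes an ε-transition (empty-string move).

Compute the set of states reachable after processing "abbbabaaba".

{4}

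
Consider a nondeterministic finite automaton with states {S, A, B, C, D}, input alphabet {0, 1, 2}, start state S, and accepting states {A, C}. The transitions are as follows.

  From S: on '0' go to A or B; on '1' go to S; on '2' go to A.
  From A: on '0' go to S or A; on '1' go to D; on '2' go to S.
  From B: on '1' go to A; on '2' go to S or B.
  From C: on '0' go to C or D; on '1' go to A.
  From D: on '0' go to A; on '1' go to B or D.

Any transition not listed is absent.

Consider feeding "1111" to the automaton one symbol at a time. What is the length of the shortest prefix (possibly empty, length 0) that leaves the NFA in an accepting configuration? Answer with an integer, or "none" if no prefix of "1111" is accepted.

Start in {S}.
Read '1': S→{S}; now {S}.
Read '1': S→{S}; now {S}.
Read '1': S→{S}; now {S}.
Read '1': S→{S}; now {S}.
No reachable set along the way intersects F.

none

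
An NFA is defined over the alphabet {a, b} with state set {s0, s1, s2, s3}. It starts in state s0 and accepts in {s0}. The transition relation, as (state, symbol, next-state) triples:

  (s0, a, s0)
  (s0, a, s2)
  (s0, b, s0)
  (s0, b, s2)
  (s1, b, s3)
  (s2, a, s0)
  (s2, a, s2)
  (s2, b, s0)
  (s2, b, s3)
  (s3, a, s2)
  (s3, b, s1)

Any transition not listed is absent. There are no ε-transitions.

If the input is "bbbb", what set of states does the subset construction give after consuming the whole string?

{s0, s1, s2, s3}

Start in {s0}.
Read 'b': {s0} → {s0, s2}.
Read 'b': {s0, s2} → {s0, s2, s3}.
Read 'b': {s0, s2, s3} → {s0, s1, s2, s3}.
Read 'b': {s0, s1, s2, s3} → {s0, s1, s2, s3}.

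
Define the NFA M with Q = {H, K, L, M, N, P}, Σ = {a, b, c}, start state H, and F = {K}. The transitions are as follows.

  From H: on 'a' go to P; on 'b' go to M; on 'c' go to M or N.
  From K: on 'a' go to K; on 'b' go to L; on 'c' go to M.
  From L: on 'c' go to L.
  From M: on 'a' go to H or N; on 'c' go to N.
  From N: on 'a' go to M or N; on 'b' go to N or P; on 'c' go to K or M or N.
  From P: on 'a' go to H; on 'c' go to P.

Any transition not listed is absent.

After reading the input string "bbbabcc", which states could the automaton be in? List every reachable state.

∅

Start in {H}.
Read 'b': {H} → {M}.
Read 'b': {M} → ∅.
The set is empty and remains empty for the remaining 5 symbols.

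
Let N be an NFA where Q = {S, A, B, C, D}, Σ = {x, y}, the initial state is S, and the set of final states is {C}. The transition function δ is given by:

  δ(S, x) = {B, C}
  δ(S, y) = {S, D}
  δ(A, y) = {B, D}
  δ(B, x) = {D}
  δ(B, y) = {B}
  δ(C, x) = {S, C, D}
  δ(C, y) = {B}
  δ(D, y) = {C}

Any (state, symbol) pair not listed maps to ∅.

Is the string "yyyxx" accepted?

Yes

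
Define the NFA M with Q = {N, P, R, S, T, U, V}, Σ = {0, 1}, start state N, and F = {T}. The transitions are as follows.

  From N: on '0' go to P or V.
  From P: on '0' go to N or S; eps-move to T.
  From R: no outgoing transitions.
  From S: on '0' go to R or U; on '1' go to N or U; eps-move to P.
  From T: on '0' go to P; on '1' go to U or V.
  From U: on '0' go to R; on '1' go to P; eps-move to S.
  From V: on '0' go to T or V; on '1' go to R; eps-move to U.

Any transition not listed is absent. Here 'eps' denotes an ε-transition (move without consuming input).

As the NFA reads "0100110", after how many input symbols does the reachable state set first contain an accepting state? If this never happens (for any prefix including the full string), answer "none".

1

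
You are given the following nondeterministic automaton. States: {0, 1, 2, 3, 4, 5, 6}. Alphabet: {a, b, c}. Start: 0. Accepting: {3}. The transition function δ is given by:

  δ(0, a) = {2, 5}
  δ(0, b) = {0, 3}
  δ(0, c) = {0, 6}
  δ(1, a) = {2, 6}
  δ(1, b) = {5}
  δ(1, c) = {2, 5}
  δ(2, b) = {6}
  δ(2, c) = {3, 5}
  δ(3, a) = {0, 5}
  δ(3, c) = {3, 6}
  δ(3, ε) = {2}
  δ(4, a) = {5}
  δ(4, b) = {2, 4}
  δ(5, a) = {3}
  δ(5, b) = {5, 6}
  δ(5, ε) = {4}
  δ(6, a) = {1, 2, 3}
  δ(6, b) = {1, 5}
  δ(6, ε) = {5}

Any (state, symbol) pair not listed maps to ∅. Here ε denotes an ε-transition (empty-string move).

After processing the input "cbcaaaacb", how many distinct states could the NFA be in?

7

Start in {0}.
Read 'c': 0→{0, 6}; union {0, 6}; ε-closure = {0, 4, 5, 6}.
Read 'b': 0→{0, 3}, 4→{2, 4}, 5→{5, 6}, 6→{1, 5}; now {0, 1, 2, 3, 4, 5, 6}.
Read 'c': 0→{0, 6}, 1→{2, 5}, 2→{3, 5}, 3→{3, 6}, 4→∅, 5→∅, 6→∅; union {0, 2, 3, 5, 6}; ε-closure = {0, 2, 3, 4, 5, 6}.
Read 'a': 0→{2, 5}, 2→∅, 3→{0, 5}, 4→{5}, 5→{3}, 6→{1, 2, 3}; union {0, 1, 2, 3, 5}; ε-closure = {0, 1, 2, 3, 4, 5}.
Read 'a': 0→{2, 5}, 1→{2, 6}, 2→∅, 3→{0, 5}, 4→{5}, 5→{3}; union {0, 2, 3, 5, 6}; ε-closure = {0, 2, 3, 4, 5, 6}.
Read 'a': 0→{2, 5}, 2→∅, 3→{0, 5}, 4→{5}, 5→{3}, 6→{1, 2, 3}; union {0, 1, 2, 3, 5}; ε-closure = {0, 1, 2, 3, 4, 5}.
Read 'a': 0→{2, 5}, 1→{2, 6}, 2→∅, 3→{0, 5}, 4→{5}, 5→{3}; union {0, 2, 3, 5, 6}; ε-closure = {0, 2, 3, 4, 5, 6}.
Read 'c': 0→{0, 6}, 2→{3, 5}, 3→{3, 6}, 4→∅, 5→∅, 6→∅; union {0, 3, 5, 6}; ε-closure = {0, 2, 3, 4, 5, 6}.
Read 'b': 0→{0, 3}, 2→{6}, 3→∅, 4→{2, 4}, 5→{5, 6}, 6→{1, 5}; now {0, 1, 2, 3, 4, 5, 6}.
That set has 7 states.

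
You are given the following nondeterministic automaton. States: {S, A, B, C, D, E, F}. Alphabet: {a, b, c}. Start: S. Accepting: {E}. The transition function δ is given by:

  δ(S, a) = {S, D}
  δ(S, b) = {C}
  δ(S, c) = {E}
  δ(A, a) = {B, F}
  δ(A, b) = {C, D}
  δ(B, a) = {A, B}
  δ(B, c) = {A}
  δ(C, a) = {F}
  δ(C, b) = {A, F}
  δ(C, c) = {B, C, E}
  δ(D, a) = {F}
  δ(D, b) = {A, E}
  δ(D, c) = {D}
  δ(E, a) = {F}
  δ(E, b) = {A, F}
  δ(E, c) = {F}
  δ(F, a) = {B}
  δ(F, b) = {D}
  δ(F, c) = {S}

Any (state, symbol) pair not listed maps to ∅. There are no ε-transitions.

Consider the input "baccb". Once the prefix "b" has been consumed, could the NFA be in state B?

No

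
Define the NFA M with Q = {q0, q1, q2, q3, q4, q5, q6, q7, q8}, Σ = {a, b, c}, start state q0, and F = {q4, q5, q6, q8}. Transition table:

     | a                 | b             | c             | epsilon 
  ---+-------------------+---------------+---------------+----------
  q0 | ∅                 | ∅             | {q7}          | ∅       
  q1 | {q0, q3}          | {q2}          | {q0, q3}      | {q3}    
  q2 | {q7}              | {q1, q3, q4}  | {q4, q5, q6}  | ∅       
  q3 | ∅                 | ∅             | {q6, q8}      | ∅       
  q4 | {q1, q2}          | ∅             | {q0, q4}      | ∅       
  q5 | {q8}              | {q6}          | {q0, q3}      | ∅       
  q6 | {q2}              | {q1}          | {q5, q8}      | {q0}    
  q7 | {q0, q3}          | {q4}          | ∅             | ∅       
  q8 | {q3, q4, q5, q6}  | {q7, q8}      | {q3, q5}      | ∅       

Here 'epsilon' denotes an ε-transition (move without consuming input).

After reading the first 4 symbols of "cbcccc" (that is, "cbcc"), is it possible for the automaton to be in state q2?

No

Start in {q0}.
Read 'c': {q0} → {q7}.
Read 'b': {q7} → {q4}.
Read 'c': {q4} → {q0, q4}.
Read 'c': {q0, q4} → {q0, q4, q7}.
State q2 is not in {q0, q4, q7}.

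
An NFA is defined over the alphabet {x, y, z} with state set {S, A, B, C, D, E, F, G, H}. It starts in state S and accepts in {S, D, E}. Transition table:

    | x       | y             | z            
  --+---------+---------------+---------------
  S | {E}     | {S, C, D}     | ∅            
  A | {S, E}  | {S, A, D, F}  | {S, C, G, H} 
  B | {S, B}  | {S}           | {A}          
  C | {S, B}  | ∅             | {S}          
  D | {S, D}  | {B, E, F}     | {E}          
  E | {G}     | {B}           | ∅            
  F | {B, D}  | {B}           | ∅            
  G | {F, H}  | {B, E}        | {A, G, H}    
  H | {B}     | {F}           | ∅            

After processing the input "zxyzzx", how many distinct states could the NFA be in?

0

Start in {S}.
Read 'z': {S} → ∅.
The set is empty and remains empty for the remaining 5 symbols.
That set has 0 states.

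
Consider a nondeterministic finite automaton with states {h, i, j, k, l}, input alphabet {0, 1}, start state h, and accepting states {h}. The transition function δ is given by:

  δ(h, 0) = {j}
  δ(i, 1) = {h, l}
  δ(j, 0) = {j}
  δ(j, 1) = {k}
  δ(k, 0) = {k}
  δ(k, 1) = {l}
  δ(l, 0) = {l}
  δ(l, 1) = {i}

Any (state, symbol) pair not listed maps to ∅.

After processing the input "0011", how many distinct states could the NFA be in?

Start in {h}.
Read '0': {h} → {j}.
Read '0': {j} → {j}.
Read '1': {j} → {k}.
Read '1': {k} → {l}.
That set has 1 state.

1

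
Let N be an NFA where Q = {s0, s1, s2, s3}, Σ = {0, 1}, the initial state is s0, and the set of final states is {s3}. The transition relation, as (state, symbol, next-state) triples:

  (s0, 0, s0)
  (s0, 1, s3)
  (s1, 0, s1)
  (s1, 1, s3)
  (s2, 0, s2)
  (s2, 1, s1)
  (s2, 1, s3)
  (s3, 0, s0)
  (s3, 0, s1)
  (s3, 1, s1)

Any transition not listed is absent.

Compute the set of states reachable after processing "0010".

Start in {s0}.
Read '0': {s0} → {s0}.
Read '0': {s0} → {s0}.
Read '1': {s0} → {s3}.
Read '0': {s3} → {s0, s1}.

{s0, s1}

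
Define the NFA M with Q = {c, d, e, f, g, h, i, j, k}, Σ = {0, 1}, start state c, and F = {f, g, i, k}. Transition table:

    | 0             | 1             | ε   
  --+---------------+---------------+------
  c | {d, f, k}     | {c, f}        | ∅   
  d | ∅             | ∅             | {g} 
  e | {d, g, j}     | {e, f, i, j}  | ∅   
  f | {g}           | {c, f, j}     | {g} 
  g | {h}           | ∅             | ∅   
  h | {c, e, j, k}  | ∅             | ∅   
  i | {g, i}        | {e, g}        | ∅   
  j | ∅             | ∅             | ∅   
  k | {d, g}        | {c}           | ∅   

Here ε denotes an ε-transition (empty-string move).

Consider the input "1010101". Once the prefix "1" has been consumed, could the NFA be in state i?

No

Start in {c}.
Read '1': {c} → {c, f, g}.
State i is not in {c, f, g}.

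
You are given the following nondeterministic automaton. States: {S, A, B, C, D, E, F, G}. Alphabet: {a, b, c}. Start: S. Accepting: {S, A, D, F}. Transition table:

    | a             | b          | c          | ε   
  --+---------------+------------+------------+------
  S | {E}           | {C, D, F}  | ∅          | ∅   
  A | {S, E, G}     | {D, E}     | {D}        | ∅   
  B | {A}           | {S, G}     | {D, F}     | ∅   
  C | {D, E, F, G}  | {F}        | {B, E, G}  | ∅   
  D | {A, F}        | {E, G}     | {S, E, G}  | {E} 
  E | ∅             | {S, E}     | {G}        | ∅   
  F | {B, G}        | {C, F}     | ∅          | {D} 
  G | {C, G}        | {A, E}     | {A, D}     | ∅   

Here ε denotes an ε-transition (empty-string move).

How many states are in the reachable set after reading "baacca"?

8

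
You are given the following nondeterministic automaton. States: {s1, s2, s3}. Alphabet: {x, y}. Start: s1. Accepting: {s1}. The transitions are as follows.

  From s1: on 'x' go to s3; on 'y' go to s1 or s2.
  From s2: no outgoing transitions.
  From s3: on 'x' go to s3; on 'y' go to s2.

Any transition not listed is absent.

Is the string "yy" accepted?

Start in {s1}.
Read 'y': s1→{s1, s2}; now {s1, s2}.
Read 'y': s1→{s1, s2}, s2→∅; now {s1, s2}.
The final set {s1, s2} contains the accepting state s1.

Yes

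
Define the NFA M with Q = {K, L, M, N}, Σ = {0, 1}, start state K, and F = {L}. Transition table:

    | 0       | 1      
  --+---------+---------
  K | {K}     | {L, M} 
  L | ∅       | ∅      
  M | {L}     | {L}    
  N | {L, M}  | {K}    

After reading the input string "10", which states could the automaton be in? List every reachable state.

Start in {K}.
Read '1': K→{L, M}; now {L, M}.
Read '0': L→∅, M→{L}; now {L}.

{L}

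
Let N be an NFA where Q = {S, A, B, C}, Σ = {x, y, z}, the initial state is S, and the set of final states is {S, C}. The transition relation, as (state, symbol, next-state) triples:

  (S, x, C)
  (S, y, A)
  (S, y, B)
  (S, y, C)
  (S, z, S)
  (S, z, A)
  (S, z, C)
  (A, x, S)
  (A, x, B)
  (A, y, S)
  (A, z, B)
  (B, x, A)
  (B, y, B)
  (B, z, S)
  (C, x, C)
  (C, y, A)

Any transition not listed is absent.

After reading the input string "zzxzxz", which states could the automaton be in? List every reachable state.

Start in {S}.
Read 'z': {S} → {S, A, C}.
Read 'z': {S, A, C} → {S, A, B, C}.
Read 'x': {S, A, B, C} → {S, A, B, C}.
Read 'z': {S, A, B, C} → {S, A, B, C}.
Read 'x': {S, A, B, C} → {S, A, B, C}.
Read 'z': {S, A, B, C} → {S, A, B, C}.

{S, A, B, C}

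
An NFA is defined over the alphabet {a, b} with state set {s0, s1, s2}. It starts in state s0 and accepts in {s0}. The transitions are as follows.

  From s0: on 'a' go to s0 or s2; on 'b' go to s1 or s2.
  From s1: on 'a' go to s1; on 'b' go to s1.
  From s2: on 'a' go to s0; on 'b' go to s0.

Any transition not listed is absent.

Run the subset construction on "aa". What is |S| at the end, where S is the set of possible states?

2

Start in {s0}.
Read 'a': {s0} → {s0, s2}.
Read 'a': {s0, s2} → {s0, s2}.
That set has 2 states.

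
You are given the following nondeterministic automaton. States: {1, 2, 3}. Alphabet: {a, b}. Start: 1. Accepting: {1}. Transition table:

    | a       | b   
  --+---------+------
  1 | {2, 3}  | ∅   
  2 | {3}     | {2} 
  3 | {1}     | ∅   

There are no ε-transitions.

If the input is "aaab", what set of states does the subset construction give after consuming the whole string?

Start in {1}.
Read 'a': {1} → {2, 3}.
Read 'a': {2, 3} → {1, 3}.
Read 'a': {1, 3} → {1, 2, 3}.
Read 'b': {1, 2, 3} → {2}.

{2}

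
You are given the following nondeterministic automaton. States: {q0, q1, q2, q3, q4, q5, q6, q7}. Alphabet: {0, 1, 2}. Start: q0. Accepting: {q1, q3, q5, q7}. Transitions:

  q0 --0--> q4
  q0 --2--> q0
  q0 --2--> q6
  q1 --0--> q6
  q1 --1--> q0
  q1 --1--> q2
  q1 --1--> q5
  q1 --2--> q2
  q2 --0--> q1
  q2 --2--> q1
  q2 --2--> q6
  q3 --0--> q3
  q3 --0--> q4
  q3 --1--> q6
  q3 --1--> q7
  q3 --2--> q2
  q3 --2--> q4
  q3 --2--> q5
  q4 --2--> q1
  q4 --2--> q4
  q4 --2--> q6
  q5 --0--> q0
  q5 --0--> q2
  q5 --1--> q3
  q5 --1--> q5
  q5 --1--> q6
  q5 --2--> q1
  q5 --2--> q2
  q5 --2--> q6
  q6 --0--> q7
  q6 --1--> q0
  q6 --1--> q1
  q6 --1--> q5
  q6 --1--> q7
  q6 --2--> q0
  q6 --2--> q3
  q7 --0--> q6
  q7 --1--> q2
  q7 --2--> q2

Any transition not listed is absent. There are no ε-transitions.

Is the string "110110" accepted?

No

Start in {q0}.
Read '1': q0→∅; now ∅.
The set is empty and remains empty for the remaining 5 symbols.
The final set ∅ contains no accepting state.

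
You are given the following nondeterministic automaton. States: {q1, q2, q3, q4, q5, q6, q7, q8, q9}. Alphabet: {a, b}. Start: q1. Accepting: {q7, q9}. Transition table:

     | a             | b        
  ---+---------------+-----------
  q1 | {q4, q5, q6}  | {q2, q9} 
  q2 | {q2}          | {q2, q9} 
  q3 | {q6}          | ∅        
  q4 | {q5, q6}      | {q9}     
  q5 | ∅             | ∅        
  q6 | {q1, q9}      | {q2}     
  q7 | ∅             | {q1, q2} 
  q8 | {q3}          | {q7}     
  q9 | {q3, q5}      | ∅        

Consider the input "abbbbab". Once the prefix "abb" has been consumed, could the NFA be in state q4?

No

Start in {q1}.
Read 'a': q1→{q4, q5, q6}; now {q4, q5, q6}.
Read 'b': q4→{q9}, q5→∅, q6→{q2}; now {q2, q9}.
Read 'b': q2→{q2, q9}, q9→∅; now {q2, q9}.
State q4 is not in {q2, q9}.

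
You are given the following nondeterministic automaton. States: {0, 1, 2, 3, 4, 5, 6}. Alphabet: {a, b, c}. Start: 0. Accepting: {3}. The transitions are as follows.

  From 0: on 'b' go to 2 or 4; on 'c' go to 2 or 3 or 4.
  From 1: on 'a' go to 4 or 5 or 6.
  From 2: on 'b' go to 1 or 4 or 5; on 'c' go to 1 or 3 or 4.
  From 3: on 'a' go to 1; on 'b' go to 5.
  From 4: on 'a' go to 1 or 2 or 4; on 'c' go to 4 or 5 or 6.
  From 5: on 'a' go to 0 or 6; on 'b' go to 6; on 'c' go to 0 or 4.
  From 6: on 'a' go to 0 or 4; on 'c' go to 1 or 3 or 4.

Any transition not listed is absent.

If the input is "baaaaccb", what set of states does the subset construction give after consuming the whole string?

{1, 2, 4, 5, 6}

Start in {0}.
Read 'b': 0→{2, 4}; now {2, 4}.
Read 'a': 2→∅, 4→{1, 2, 4}; now {1, 2, 4}.
Read 'a': 1→{4, 5, 6}, 2→∅, 4→{1, 2, 4}; now {1, 2, 4, 5, 6}.
Read 'a': 1→{4, 5, 6}, 2→∅, 4→{1, 2, 4}, 5→{0, 6}, 6→{0, 4}; now {0, 1, 2, 4, 5, 6}.
Read 'a': 0→∅, 1→{4, 5, 6}, 2→∅, 4→{1, 2, 4}, 5→{0, 6}, 6→{0, 4}; now {0, 1, 2, 4, 5, 6}.
Read 'c': 0→{2, 3, 4}, 1→∅, 2→{1, 3, 4}, 4→{4, 5, 6}, 5→{0, 4}, 6→{1, 3, 4}; now {0, 1, 2, 3, 4, 5, 6}.
Read 'c': 0→{2, 3, 4}, 1→∅, 2→{1, 3, 4}, 3→∅, 4→{4, 5, 6}, 5→{0, 4}, 6→{1, 3, 4}; now {0, 1, 2, 3, 4, 5, 6}.
Read 'b': 0→{2, 4}, 1→∅, 2→{1, 4, 5}, 3→{5}, 4→∅, 5→{6}, 6→∅; now {1, 2, 4, 5, 6}.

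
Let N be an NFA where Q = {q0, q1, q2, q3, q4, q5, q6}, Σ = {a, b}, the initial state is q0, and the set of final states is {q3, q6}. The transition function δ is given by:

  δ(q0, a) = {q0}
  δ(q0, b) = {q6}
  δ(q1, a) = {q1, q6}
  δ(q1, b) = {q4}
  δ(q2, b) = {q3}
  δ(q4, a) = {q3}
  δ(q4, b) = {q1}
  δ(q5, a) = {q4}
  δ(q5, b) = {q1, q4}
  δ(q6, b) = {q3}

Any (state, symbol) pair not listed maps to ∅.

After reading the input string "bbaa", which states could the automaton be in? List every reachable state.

∅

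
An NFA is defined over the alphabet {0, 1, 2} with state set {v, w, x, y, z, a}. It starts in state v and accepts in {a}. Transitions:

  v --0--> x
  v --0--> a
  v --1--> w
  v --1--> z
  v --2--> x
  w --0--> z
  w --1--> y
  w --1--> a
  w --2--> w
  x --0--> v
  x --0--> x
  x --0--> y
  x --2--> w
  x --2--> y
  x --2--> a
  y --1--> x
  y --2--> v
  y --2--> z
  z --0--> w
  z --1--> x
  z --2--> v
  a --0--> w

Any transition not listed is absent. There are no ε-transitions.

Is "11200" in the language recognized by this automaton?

No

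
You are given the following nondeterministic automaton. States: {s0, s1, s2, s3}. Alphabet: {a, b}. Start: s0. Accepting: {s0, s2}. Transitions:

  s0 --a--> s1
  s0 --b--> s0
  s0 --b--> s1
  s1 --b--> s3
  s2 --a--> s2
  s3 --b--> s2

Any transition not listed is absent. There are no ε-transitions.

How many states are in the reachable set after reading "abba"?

1

Start in {s0}.
Read 'a': {s0} → {s1}.
Read 'b': {s1} → {s3}.
Read 'b': {s3} → {s2}.
Read 'a': {s2} → {s2}.
That set has 1 state.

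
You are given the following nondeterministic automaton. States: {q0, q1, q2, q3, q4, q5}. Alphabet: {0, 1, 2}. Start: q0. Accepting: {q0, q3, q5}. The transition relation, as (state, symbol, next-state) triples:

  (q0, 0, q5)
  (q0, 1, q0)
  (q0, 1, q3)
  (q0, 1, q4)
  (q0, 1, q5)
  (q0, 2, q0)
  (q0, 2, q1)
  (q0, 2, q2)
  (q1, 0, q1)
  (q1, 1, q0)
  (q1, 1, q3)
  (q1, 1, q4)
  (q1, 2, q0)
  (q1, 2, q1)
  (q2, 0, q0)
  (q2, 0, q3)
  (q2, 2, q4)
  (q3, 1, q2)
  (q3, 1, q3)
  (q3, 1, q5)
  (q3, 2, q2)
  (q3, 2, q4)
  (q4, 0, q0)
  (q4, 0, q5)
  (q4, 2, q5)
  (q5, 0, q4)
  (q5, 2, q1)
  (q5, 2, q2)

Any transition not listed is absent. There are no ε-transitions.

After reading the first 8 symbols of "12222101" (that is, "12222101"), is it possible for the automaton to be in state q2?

No

Start in {q0}.
Read '1': {q0} → {q0, q3, q4, q5}.
Read '2': {q0, q3, q4, q5} → {q0, q1, q2, q4, q5}.
Read '2': {q0, q1, q2, q4, q5} → {q0, q1, q2, q4, q5}.
Read '2': {q0, q1, q2, q4, q5} → {q0, q1, q2, q4, q5}.
Read '2': {q0, q1, q2, q4, q5} → {q0, q1, q2, q4, q5}.
Read '1': {q0, q1, q2, q4, q5} → {q0, q3, q4, q5}.
Read '0': {q0, q3, q4, q5} → {q0, q4, q5}.
Read '1': {q0, q4, q5} → {q0, q3, q4, q5}.
State q2 is not in {q0, q3, q4, q5}.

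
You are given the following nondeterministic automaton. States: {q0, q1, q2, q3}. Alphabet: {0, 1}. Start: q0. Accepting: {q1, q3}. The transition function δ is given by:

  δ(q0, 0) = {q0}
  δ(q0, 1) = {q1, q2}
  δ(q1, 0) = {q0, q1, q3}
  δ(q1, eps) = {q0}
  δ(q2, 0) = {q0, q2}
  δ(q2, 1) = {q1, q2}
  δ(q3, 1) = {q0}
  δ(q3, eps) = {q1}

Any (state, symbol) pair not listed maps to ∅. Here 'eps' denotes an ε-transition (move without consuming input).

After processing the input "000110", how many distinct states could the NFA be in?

4

Start in {q0}.
Read '0': q0→{q0}; now {q0}.
Read '0': q0→{q0}; now {q0}.
Read '0': q0→{q0}; now {q0}.
Read '1': q0→{q1, q2}; union {q1, q2}; ε-closure = {q0, q1, q2}.
Read '1': q0→{q1, q2}, q1→∅, q2→{q1, q2}; union {q1, q2}; ε-closure = {q0, q1, q2}.
Read '0': q0→{q0}, q1→{q0, q1, q3}, q2→{q0, q2}; now {q0, q1, q2, q3}.
That set has 4 states.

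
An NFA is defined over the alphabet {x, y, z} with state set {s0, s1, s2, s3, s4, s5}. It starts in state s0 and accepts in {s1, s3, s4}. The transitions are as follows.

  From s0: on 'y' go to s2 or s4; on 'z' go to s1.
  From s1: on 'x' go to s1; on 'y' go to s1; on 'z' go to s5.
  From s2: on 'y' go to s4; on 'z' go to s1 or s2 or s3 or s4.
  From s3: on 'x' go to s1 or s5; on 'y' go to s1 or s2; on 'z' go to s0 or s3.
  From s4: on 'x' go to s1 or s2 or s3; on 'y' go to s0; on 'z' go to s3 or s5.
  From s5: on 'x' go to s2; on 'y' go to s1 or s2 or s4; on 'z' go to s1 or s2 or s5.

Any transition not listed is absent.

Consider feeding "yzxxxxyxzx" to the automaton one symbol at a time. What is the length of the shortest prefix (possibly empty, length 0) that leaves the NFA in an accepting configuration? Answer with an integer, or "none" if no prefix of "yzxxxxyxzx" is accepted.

1

Start in {s0}.
Read 'y': {s0} → {s2, s4}.
None of the earlier sets intersect F, but {s2, s4} does.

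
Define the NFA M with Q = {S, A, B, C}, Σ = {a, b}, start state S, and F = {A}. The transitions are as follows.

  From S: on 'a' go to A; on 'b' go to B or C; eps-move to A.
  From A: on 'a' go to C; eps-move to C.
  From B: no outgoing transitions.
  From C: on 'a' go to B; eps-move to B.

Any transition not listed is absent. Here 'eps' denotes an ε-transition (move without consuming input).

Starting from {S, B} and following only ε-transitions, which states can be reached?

Begin with {S, B}.
ε-move S → A; add A.
ε-move A → C; add C.

{S, A, B, C}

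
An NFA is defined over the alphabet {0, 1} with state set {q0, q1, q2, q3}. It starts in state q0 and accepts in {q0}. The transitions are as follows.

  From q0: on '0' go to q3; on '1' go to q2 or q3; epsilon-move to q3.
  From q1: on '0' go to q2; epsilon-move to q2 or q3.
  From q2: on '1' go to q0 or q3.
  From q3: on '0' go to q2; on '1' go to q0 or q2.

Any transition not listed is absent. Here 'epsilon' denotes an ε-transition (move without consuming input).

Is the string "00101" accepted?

Yes

Start: ε-closure({q0}) = {q0, q3}.
Read '0': {q0, q3} → {q2, q3}.
Read '0': {q2, q3} → {q2}.
Read '1': {q2} → {q0, q3}.
Read '0': {q0, q3} → {q2, q3}.
Read '1': {q2, q3} → {q0, q2, q3}.
The final set {q0, q2, q3} contains the accepting state q0.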